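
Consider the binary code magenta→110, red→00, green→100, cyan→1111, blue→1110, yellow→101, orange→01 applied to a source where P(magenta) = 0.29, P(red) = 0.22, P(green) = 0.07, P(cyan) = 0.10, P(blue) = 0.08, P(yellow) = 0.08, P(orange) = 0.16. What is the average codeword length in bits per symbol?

L̄ = Σ pᵢ·ℓᵢ = 0.29·3 + 0.22·2 + 0.07·3 + 0.10·4 + 0.08·4 + 0.08·3 + 0.16·2 = 2.8 bits/symbol.

2.8 bits/symbol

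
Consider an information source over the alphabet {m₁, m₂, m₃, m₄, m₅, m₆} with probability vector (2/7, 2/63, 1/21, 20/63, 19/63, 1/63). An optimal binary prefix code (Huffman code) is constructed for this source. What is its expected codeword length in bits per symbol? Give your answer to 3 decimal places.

Repeatedly combine the two least-probable nodes; the expected code length is the sum of the merged weights.
merge 1/63 + 2/63 → 1/21
merge 1/21 + 1/21 → 2/21
merge 2/21 + 2/7 → 8/21
merge 19/63 + 20/63 → 13/21
merge 8/21 + 13/21 → 1
L = 1/21 + 2/21 + 8/21 + 13/21 + 1 = 15/7 ≈ 2.143 bits/symbol.

2.143 bits/symbol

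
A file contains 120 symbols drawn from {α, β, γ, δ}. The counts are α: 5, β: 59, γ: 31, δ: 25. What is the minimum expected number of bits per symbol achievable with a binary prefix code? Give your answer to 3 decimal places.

Probabilities are the counts divided by 120.
Repeatedly combine the two least-probable nodes; the expected code length is the sum of the merged weights.
merge 1/24 + 5/24 → 1/4
merge 1/4 + 31/120 → 61/120
merge 59/120 + 61/120 → 1
L = 1/4 + 61/120 + 1 = 211/120 ≈ 1.758 bits/symbol.

1.758 bits/symbol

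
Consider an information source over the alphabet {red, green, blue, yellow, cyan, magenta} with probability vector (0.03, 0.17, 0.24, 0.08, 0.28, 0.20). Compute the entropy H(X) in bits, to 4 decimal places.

H = −Σ pᵢ log₂ pᵢ.
−0.03·log₂(0.03) = 0.1518
−0.17·log₂(0.17) = 0.4346
−0.24·log₂(0.24) = 0.4941
−0.08·log₂(0.08) = 0.2915
−0.28·log₂(0.28) = 0.5142
−0.20·log₂(0.20) = 0.4644
Sum ≈ 2.3506 → 2.3506 bits.

2.3506 bits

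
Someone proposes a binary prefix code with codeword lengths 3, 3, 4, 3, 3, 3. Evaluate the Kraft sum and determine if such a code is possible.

0.6875; yes

With common denominator 2^4 = 16: Σ 2^(−ℓᵢ) = 2/16 + 2/16 + 1/16 + 2/16 + 2/16 + 2/16 = 11/16 = 0.6875.
Kraft's inequality requires Σ ≤ 1; here Σ = 0.6875 ≤ 1, so such a prefix code exists.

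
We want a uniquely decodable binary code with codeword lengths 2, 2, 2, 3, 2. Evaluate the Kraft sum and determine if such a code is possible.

With common denominator 2^3 = 8: Σ 2^(−ℓᵢ) = 2/8 + 2/8 + 2/8 + 1/8 + 2/8 = 9/8 = 1.125.
Kraft's inequality requires Σ ≤ 1; here Σ = 1.125 > 1, so no such prefix code exists.

1.125; no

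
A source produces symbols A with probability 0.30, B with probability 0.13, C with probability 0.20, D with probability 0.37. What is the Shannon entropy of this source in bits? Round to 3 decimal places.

H = −Σ pᵢ log₂ pᵢ.
−0.30·log₂(0.30) = 0.5211
−0.13·log₂(0.13) = 0.3826
−0.20·log₂(0.20) = 0.4644
−0.37·log₂(0.37) = 0.5307
Sum ≈ 1.8988 → 1.899 bits.

1.899 bits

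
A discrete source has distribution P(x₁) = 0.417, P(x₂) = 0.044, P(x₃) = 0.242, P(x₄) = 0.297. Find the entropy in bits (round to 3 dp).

H = −Σ pᵢ log₂ pᵢ.
−0.417·log₂(0.417) = 0.5262
−0.044·log₂(0.044) = 0.1983
−0.242·log₂(0.242) = 0.4954
−0.297·log₂(0.297) = 0.5202
Sum ≈ 1.7400 → 1.740 bits.

1.740 bits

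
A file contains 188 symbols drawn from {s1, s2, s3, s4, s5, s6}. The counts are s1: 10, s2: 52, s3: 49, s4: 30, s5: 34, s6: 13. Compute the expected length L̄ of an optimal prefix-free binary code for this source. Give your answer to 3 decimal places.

Probabilities are the counts divided by 188.
Repeatedly combine the two least-probable nodes; the expected code length is the sum of the merged weights.
merge 5/94 + 13/188 → 23/188
merge 23/188 + 15/94 → 53/188
merge 17/94 + 49/188 → 83/188
merge 13/47 + 53/188 → 105/188
merge 83/188 + 105/188 → 1
L = 23/188 + 53/188 + 83/188 + 105/188 + 1 = 113/47 ≈ 2.404 bits/symbol.

2.404 bits/symbol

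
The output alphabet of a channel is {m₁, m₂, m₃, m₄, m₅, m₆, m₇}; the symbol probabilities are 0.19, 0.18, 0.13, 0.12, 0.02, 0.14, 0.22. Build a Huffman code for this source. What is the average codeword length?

2.73 bits/symbol

Repeatedly combine the two least-probable nodes; the expected code length is the sum of the merged weights.
merge 1/50 + 3/25 → 7/50
merge 13/100 + 7/50 → 27/100
merge 7/50 + 9/50 → 8/25
merge 19/100 + 11/50 → 41/100
merge 27/100 + 8/25 → 59/100
merge 41/100 + 59/100 → 1
L = 7/50 + 27/100 + 8/25 + 41/100 + 59/100 + 1 = 273/100 = 2.73 bits/symbol.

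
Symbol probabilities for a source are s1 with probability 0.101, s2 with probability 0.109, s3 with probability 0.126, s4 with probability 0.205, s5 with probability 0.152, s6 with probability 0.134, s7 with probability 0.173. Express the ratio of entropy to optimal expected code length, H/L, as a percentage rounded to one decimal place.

Entropy H = −Σ p log₂ p ≈ 2.7674 bits.
Huffman merges: 101/1000+109/1000→21/100; 63/500+67/500→13/50; 19/125+173/1000→13/40; 41/200+21/100→83/200; 13/50+13/40→117/200; 83/200+117/200→1. L = 559/200 ≈ 2.7950.
Efficiency = H/L = 2.7674/2.7950 = 99.0%.

99.0%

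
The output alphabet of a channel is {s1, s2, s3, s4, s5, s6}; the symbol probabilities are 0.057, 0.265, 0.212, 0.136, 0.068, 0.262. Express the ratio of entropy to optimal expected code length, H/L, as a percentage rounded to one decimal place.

99.7%

Entropy H = −Σ p log₂ p ≈ 2.3792 bits.
Huffman merges: 57/1000+17/250→1/8; 1/8+17/125→261/1000; 53/250+261/1000→473/1000; 131/500+53/200→527/1000; 473/1000+527/1000→1. L = 1193/500 ≈ 2.3860.
Efficiency = H/L = 2.3792/2.3860 = 99.7%.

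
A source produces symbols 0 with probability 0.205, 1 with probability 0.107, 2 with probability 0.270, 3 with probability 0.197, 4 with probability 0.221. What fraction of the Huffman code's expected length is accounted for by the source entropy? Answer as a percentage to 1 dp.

98.4%

Entropy H = −Σ p log₂ p ≈ 2.2667 bits.
Huffman merges: 107/1000+197/1000→38/125; 41/200+221/1000→213/500; 27/100+38/125→287/500; 213/500+287/500→1. L = 288/125 ≈ 2.3040.
Efficiency = H/L = 2.2667/2.3040 = 98.4%.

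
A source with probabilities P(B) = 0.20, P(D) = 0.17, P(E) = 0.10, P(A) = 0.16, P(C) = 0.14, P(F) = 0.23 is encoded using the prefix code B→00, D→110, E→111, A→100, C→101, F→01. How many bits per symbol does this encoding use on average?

2.57 bits/symbol

L̄ = Σ pᵢ·ℓᵢ = 0.20·2 + 0.17·3 + 0.10·3 + 0.16·3 + 0.14·3 + 0.23·2 = 2.57 bits/symbol.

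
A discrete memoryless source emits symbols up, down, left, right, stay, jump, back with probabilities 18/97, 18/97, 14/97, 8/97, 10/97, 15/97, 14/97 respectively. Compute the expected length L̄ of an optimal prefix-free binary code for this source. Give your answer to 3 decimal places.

2.814 bits/symbol

Repeatedly combine the two least-probable nodes; the expected code length is the sum of the merged weights.
merge 8/97 + 10/97 → 18/97
merge 14/97 + 14/97 → 28/97
merge 15/97 + 18/97 → 33/97
merge 18/97 + 18/97 → 36/97
merge 28/97 + 33/97 → 61/97
merge 36/97 + 61/97 → 1
L = 18/97 + 28/97 + 33/97 + 36/97 + 61/97 + 1 = 273/97 ≈ 2.814 bits/symbol.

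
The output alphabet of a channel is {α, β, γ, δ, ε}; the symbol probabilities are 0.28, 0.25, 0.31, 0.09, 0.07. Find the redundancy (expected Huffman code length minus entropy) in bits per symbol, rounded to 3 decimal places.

0.041 bits

Entropy H = −Σ p log₂ p ≈ 2.1192 bits.
Huffman merges: 7/100+9/100→4/25; 4/25+1/4→41/100; 7/25+31/100→59/100; 41/100+59/100→1. L = 54/25 ≈ 2.1600.
L − H = 2.1600 − 2.1192 = 0.041 bits.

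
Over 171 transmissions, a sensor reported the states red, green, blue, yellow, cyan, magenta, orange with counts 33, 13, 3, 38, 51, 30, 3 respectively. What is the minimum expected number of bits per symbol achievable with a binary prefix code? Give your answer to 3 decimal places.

Probabilities are the counts divided by 171.
Repeatedly combine the two least-probable nodes; the expected code length is the sum of the merged weights.
merge 1/57 + 1/57 → 2/57
merge 2/57 + 13/171 → 1/9
merge 1/9 + 10/57 → 49/171
merge 11/57 + 2/9 → 71/171
merge 49/171 + 17/57 → 100/171
merge 71/171 + 100/171 → 1
L = 2/57 + 1/9 + 49/171 + 71/171 + 100/171 + 1 = 416/171 ≈ 2.433 bits/symbol.

2.433 bits/symbol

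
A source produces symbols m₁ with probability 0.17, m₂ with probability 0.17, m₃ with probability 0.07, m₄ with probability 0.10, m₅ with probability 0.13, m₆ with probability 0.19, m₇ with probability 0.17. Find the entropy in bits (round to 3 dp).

H = −Σ pᵢ log₂ pᵢ.
−0.17·log₂(0.17) = 0.4346
−0.17·log₂(0.17) = 0.4346
−0.07·log₂(0.07) = 0.2686
−0.10·log₂(0.10) = 0.3322
−0.13·log₂(0.13) = 0.3826
−0.19·log₂(0.19) = 0.4552
−0.17·log₂(0.17) = 0.4346
Sum ≈ 2.7424 → 2.742 bits.

2.742 bits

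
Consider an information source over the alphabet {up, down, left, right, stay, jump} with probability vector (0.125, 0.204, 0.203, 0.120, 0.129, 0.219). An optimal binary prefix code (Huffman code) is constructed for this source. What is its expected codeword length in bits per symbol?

Repeatedly combine the two least-probable nodes; the expected code length is the sum of the merged weights.
merge 3/25 + 1/8 → 49/200
merge 129/1000 + 203/1000 → 83/250
merge 51/250 + 219/1000 → 423/1000
merge 49/200 + 83/250 → 577/1000
merge 423/1000 + 577/1000 → 1
L = 49/200 + 83/250 + 423/1000 + 577/1000 + 1 = 2577/1000 = 2.577 bits/symbol.

2.577 bits/symbol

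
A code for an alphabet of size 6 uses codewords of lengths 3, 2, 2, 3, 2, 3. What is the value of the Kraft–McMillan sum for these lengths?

With common denominator 2^3 = 8: Σ 2^(−ℓᵢ) = 1/8 + 2/8 + 2/8 + 1/8 + 2/8 + 1/8 = 9/8 = 1.125.

1.125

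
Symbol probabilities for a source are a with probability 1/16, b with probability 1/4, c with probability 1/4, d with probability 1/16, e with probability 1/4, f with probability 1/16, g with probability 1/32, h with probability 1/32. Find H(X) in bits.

2.5625 bits

Each probability is a power of 1/2, so log₂(1/p) is an integer.
H = Σ p·log₂(1/p) = 1/16·4 + 1/4·2 + 1/4·2 + 1/16·4 + 1/4·2 + 1/16·4 + 1/32·5 + 1/32·5 = 2.5625 bits.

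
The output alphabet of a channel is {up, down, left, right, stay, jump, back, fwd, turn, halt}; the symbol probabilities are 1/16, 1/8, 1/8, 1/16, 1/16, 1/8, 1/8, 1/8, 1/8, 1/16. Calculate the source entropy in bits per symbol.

3.25 bits

Each probability is a power of 1/2, so log₂(1/p) is an integer.
H = Σ p·log₂(1/p) = 1/16·4 + 1/8·3 + 1/8·3 + 1/16·4 + 1/16·4 + 1/8·3 + 1/8·3 + 1/8·3 + 1/8·3 + 1/16·4 = 3.25 bits.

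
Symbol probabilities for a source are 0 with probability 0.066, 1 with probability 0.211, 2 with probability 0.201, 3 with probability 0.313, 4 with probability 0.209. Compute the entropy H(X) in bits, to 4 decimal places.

H = −Σ pᵢ log₂ pᵢ.
−0.066·log₂(0.066) = 0.2588
−0.211·log₂(0.211) = 0.4736
−0.201·log₂(0.201) = 0.4653
−0.313·log₂(0.313) = 0.5245
−0.209·log₂(0.209) = 0.4720
Sum ≈ 2.1942 → 2.1942 bits.

2.1942 bits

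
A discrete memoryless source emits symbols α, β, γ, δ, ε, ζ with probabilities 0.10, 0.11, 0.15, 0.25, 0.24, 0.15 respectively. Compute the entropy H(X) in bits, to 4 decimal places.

2.4977 bits

H = −Σ pᵢ log₂ pᵢ.
−0.10·log₂(0.10) = 0.3322
−0.11·log₂(0.11) = 0.3503
−0.15·log₂(0.15) = 0.4105
−0.25·log₂(0.25) = 0.5000
−0.24·log₂(0.24) = 0.4941
−0.15·log₂(0.15) = 0.4105
Sum ≈ 2.4977 → 2.4977 bits.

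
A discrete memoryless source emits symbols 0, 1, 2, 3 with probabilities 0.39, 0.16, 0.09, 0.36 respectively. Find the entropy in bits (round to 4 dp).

H = −Σ pᵢ log₂ pᵢ.
−0.39·log₂(0.39) = 0.5298
−0.16·log₂(0.16) = 0.4230
−0.09·log₂(0.09) = 0.3127
−0.36·log₂(0.36) = 0.5306
Sum ≈ 1.7961 → 1.7961 bits.

1.7961 bits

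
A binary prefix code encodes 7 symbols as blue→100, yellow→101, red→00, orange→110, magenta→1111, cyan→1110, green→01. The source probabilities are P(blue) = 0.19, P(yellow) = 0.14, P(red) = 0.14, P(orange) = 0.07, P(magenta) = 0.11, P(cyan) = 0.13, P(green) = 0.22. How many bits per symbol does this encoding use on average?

L̄ = Σ pᵢ·ℓᵢ = 0.19·3 + 0.14·3 + 0.14·2 + 0.07·3 + 0.11·4 + 0.13·4 + 0.22·2 = 2.88 bits/symbol.

2.88 bits/symbol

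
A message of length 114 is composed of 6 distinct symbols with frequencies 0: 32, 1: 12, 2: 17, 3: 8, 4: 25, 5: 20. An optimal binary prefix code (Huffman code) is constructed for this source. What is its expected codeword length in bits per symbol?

2.5 bits/symbol

Probabilities are the counts divided by 114.
Repeatedly combine the two least-probable nodes; the expected code length is the sum of the merged weights.
merge 4/57 + 2/19 → 10/57
merge 17/114 + 10/57 → 37/114
merge 10/57 + 25/114 → 15/38
merge 16/57 + 37/114 → 23/38
merge 15/38 + 23/38 → 1
L = 10/57 + 37/114 + 15/38 + 23/38 + 1 = 5/2 = 2.5 bits/symbol.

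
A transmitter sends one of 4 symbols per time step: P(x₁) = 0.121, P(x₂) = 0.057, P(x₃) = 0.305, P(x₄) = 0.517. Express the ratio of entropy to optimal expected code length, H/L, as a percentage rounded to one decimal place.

Entropy H = −Σ p log₂ p ≈ 1.6188 bits.
Huffman merges: 57/1000+121/1000→89/500; 89/500+61/200→483/1000; 483/1000+517/1000→1. L = 1661/1000 ≈ 1.6610.
Efficiency = H/L = 1.6188/1.6610 = 97.5%.

97.5%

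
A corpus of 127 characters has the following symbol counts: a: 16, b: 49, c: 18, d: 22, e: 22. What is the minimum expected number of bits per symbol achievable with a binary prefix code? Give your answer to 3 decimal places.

Probabilities are the counts divided by 127.
Repeatedly combine the two least-probable nodes; the expected code length is the sum of the merged weights.
merge 16/127 + 18/127 → 34/127
merge 22/127 + 22/127 → 44/127
merge 34/127 + 44/127 → 78/127
merge 49/127 + 78/127 → 1
L = 34/127 + 44/127 + 78/127 + 1 = 283/127 ≈ 2.228 bits/symbol.

2.228 bits/symbol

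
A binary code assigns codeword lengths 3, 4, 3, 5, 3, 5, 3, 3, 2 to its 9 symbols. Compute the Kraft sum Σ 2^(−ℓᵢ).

With common denominator 2^5 = 32: Σ 2^(−ℓᵢ) = 4/32 + 2/32 + 4/32 + 1/32 + 4/32 + 1/32 + 4/32 + 4/32 + 8/32 = 32/32 = 1.

1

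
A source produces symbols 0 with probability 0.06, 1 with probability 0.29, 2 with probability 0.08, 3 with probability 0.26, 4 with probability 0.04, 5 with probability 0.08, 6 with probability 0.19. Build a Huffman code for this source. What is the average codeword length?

Repeatedly combine the two least-probable nodes; the expected code length is the sum of the merged weights.
merge 1/25 + 3/50 → 1/10
merge 2/25 + 2/25 → 4/25
merge 1/10 + 4/25 → 13/50
merge 19/100 + 13/50 → 9/20
merge 13/50 + 29/100 → 11/20
merge 9/20 + 11/20 → 1
L = 1/10 + 4/25 + 13/50 + 9/20 + 11/20 + 1 = 63/25 = 2.52 bits/symbol.

2.52 bits/symbol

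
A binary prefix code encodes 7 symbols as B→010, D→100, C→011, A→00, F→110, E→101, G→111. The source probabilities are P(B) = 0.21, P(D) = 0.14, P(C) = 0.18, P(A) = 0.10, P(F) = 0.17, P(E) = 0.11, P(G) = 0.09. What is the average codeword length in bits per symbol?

2.9 bits/symbol

L̄ = Σ pᵢ·ℓᵢ = 0.21·3 + 0.14·3 + 0.18·3 + 0.10·2 + 0.17·3 + 0.11·3 + 0.09·3 = 2.9 bits/symbol.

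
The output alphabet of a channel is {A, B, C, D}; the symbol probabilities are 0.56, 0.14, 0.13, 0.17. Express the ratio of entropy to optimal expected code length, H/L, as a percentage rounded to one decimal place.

98.4%

Entropy H = −Σ p log₂ p ≈ 1.6828 bits.
Huffman merges: 13/100+7/50→27/100; 17/100+27/100→11/25; 11/25+14/25→1. L = 171/100 ≈ 1.7100.
Efficiency = H/L = 1.6828/1.7100 = 98.4%.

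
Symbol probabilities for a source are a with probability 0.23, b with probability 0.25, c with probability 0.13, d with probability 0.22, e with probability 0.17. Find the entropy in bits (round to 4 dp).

H = −Σ pᵢ log₂ pᵢ.
−0.23·log₂(0.23) = 0.4877
−0.25·log₂(0.25) = 0.5000
−0.13·log₂(0.13) = 0.3826
−0.22·log₂(0.22) = 0.4806
−0.17·log₂(0.17) = 0.4346
Sum ≈ 2.2855 → 2.2855 bits.

2.2855 bits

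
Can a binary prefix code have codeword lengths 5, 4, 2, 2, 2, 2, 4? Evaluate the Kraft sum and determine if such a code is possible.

1.15625; no

With common denominator 2^5 = 32: Σ 2^(−ℓᵢ) = 1/32 + 2/32 + 8/32 + 8/32 + 8/32 + 8/32 + 2/32 = 37/32 = 1.15625.
Kraft's inequality requires Σ ≤ 1; here Σ = 1.15625 > 1, so no such prefix code exists.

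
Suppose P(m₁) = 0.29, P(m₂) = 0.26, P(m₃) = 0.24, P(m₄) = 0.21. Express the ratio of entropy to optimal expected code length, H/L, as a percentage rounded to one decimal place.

Entropy H = −Σ p log₂ p ≈ 1.9901 bits.
Huffman merges: 21/100+6/25→9/20; 13/50+29/100→11/20; 9/20+11/20→1. L = 2 ≈ 2.0000.
Efficiency = H/L = 1.9901/2.0000 = 99.5%.

99.5%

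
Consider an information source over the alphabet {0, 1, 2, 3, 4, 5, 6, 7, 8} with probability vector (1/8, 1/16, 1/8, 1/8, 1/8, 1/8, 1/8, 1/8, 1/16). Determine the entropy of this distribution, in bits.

Each probability is a power of 1/2, so log₂(1/p) is an integer.
H = Σ p·log₂(1/p) = 1/8·3 + 1/16·4 + 1/8·3 + 1/8·3 + 1/8·3 + 1/8·3 + 1/8·3 + 1/8·3 + 1/16·4 = 3.125 bits.

3.125 bits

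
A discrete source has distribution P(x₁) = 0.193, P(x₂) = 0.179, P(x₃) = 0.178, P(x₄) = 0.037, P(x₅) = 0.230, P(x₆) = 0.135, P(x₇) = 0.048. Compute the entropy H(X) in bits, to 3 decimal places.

2.609 bits

H = −Σ pᵢ log₂ pᵢ.
−0.193·log₂(0.193) = 0.4581
−0.179·log₂(0.179) = 0.4443
−0.178·log₂(0.178) = 0.4432
−0.037·log₂(0.037) = 0.1760
−0.230·log₂(0.230) = 0.4877
−0.135·log₂(0.135) = 0.3900
−0.048·log₂(0.048) = 0.2103
Sum ≈ 2.6095 → 2.609 bits.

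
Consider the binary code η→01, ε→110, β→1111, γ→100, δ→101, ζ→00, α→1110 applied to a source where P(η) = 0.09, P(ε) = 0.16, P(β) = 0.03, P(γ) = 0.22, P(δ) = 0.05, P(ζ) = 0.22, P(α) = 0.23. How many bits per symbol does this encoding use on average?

L̄ = Σ pᵢ·ℓᵢ = 0.09·2 + 0.16·3 + 0.03·4 + 0.22·3 + 0.05·3 + 0.22·2 + 0.23·4 = 2.95 bits/symbol.

2.95 bits/symbol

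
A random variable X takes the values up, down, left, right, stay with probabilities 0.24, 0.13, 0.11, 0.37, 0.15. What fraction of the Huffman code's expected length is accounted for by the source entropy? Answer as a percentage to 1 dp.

Entropy H = −Σ p log₂ p ≈ 2.1683 bits.
Huffman merges: 11/100+13/100→6/25; 3/20+6/25→39/100; 6/25+37/100→61/100; 39/100+61/100→1. L = 56/25 ≈ 2.2400.
Efficiency = H/L = 2.1683/2.2400 = 96.8%.

96.8%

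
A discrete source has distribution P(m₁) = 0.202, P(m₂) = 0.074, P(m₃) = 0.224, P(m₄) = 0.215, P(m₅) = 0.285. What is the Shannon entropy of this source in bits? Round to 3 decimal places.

H = −Σ pᵢ log₂ pᵢ.
−0.202·log₂(0.202) = 0.4661
−0.074·log₂(0.074) = 0.2780
−0.224·log₂(0.224) = 0.4835
−0.215·log₂(0.215) = 0.4768
−0.285·log₂(0.285) = 0.5161
Sum ≈ 2.2205 → 2.220 bits.

2.220 bits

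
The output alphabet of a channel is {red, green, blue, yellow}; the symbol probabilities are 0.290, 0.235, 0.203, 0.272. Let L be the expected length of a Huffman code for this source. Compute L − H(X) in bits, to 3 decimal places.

Entropy H = −Σ p log₂ p ≈ 1.9868 bits.
Huffman merges: 203/1000+47/200→219/500; 34/125+29/100→281/500; 219/500+281/500→1. L = 2 ≈ 2.0000.
L − H = 2.0000 − 1.9868 = 0.013 bits.

0.013 bits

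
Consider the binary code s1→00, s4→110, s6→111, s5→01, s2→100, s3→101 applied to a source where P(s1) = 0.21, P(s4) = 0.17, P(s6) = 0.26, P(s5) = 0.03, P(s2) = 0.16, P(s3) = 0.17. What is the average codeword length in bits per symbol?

L̄ = Σ pᵢ·ℓᵢ = 0.21·2 + 0.17·3 + 0.26·3 + 0.03·2 + 0.16·3 + 0.17·3 = 2.76 bits/symbol.

2.76 bits/symbol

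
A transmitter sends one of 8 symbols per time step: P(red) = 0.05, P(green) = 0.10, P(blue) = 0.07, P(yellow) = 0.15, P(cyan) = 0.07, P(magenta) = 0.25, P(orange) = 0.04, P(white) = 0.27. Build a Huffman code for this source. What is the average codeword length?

2.71 bits/symbol

Repeatedly combine the two least-probable nodes; the expected code length is the sum of the merged weights.
merge 1/25 + 1/20 → 9/100
merge 7/100 + 7/100 → 7/50
merge 9/100 + 1/10 → 19/100
merge 7/50 + 3/20 → 29/100
merge 19/100 + 1/4 → 11/25
merge 27/100 + 29/100 → 14/25
merge 11/25 + 14/25 → 1
L = 9/100 + 7/50 + 19/100 + 29/100 + 11/25 + 14/25 + 1 = 271/100 = 2.71 bits/symbol.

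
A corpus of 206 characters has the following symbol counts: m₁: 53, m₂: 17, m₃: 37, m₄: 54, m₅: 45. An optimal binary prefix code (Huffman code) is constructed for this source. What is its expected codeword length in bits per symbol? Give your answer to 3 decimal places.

2.262 bits/symbol

Probabilities are the counts divided by 206.
Repeatedly combine the two least-probable nodes; the expected code length is the sum of the merged weights.
merge 17/206 + 37/206 → 27/103
merge 45/206 + 53/206 → 49/103
merge 27/103 + 27/103 → 54/103
merge 49/103 + 54/103 → 1
L = 27/103 + 49/103 + 54/103 + 1 = 233/103 ≈ 2.262 bits/symbol.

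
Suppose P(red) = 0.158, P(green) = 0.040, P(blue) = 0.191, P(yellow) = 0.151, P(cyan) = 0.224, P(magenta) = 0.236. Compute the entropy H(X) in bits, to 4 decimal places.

H = −Σ pᵢ log₂ pᵢ.
−0.158·log₂(0.158) = 0.4206
−0.040·log₂(0.040) = 0.1858
−0.191·log₂(0.191) = 0.4562
−0.151·log₂(0.151) = 0.4118
−0.224·log₂(0.224) = 0.4835
−0.236·log₂(0.236) = 0.4916
Sum ≈ 2.4495 → 2.4495 bits.

2.4495 bits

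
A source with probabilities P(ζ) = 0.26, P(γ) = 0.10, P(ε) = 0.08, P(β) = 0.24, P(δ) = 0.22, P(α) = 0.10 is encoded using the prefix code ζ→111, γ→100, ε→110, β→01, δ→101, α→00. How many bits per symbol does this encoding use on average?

2.66 bits/symbol

L̄ = Σ pᵢ·ℓᵢ = 0.26·3 + 0.10·3 + 0.08·3 + 0.24·2 + 0.22·3 + 0.10·2 = 2.66 bits/symbol.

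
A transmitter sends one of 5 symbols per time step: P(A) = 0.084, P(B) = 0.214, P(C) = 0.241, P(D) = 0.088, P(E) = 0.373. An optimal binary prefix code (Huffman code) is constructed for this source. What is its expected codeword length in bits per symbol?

Repeatedly combine the two least-probable nodes; the expected code length is the sum of the merged weights.
merge 21/250 + 11/125 → 43/250
merge 43/250 + 107/500 → 193/500
merge 241/1000 + 373/1000 → 307/500
merge 193/500 + 307/500 → 1
L = 43/250 + 193/500 + 307/500 + 1 = 543/250 = 2.172 bits/symbol.

2.172 bits/symbol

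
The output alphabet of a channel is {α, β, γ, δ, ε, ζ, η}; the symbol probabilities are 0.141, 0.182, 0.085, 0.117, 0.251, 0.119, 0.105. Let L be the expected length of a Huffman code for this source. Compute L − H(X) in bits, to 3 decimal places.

0.031 bits

Entropy H = −Σ p log₂ p ≈ 2.7177 bits.
Huffman merges: 17/200+21/200→19/100; 117/1000+119/1000→59/250; 141/1000+91/500→323/1000; 19/100+59/250→213/500; 251/1000+323/1000→287/500; 213/500+287/500→1. L = 2749/1000 ≈ 2.7490.
L − H = 2.7490 − 2.7177 = 0.031 bits.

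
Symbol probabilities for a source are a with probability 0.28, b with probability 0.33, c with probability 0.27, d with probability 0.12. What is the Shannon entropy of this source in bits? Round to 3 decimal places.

H = −Σ pᵢ log₂ pᵢ.
−0.28·log₂(0.28) = 0.5142
−0.33·log₂(0.33) = 0.5278
−0.27·log₂(0.27) = 0.5100
−0.12·log₂(0.12) = 0.3671
Sum ≈ 1.9191 → 1.919 bits.

1.919 bits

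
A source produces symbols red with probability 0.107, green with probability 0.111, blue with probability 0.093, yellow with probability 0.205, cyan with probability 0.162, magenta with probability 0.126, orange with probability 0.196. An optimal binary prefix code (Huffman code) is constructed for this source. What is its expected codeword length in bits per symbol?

Repeatedly combine the two least-probable nodes; the expected code length is the sum of the merged weights.
merge 93/1000 + 107/1000 → 1/5
merge 111/1000 + 63/500 → 237/1000
merge 81/500 + 49/250 → 179/500
merge 1/5 + 41/200 → 81/200
merge 237/1000 + 179/500 → 119/200
merge 81/200 + 119/200 → 1
L = 1/5 + 237/1000 + 179/500 + 81/200 + 119/200 + 1 = 559/200 = 2.795 bits/symbol.

2.795 bits/symbol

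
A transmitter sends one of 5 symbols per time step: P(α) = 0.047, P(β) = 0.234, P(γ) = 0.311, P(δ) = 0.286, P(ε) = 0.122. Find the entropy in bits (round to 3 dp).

2.108 bits

H = −Σ pᵢ log₂ pᵢ.
−0.047·log₂(0.047) = 0.2073
−0.234·log₂(0.234) = 0.4903
−0.311·log₂(0.311) = 0.5240
−0.286·log₂(0.286) = 0.5165
−0.122·log₂(0.122) = 0.3703
Sum ≈ 2.1085 → 2.108 bits.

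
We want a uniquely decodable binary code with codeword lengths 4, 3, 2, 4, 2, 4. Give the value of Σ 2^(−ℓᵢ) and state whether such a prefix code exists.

With common denominator 2^4 = 16: Σ 2^(−ℓᵢ) = 1/16 + 2/16 + 4/16 + 1/16 + 4/16 + 1/16 = 13/16 = 0.8125.
Kraft's inequality requires Σ ≤ 1; here Σ = 0.8125 ≤ 1, so such a prefix code exists.

0.8125; yes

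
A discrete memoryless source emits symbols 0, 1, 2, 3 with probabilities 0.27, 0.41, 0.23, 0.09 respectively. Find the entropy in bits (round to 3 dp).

H = −Σ pᵢ log₂ pᵢ.
−0.27·log₂(0.27) = 0.5100
−0.41·log₂(0.41) = 0.5274
−0.23·log₂(0.23) = 0.4877
−0.09·log₂(0.09) = 0.3127
Sum ≈ 1.8377 → 1.838 bits.

1.838 bits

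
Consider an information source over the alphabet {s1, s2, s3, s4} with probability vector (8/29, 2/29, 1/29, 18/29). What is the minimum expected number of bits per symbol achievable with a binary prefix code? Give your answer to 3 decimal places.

Repeatedly combine the two least-probable nodes; the expected code length is the sum of the merged weights.
merge 1/29 + 2/29 → 3/29
merge 3/29 + 8/29 → 11/29
merge 11/29 + 18/29 → 1
L = 3/29 + 11/29 + 1 = 43/29 ≈ 1.483 bits/symbol.

1.483 bits/symbol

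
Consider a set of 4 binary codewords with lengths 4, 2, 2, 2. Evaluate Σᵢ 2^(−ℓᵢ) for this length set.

0.8125

With common denominator 2^4 = 16: Σ 2^(−ℓᵢ) = 1/16 + 4/16 + 4/16 + 4/16 = 13/16 = 0.8125.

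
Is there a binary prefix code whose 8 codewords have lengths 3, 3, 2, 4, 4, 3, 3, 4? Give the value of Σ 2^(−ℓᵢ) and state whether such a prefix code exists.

0.9375; yes

With common denominator 2^4 = 16: Σ 2^(−ℓᵢ) = 2/16 + 2/16 + 4/16 + 1/16 + 1/16 + 2/16 + 2/16 + 1/16 = 15/16 = 0.9375.
Kraft's inequality requires Σ ≤ 1; here Σ = 0.9375 ≤ 1, so such a prefix code exists.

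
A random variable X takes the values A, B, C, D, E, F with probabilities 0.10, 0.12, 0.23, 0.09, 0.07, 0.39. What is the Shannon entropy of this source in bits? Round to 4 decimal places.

2.2979 bits

H = −Σ pᵢ log₂ pᵢ.
−0.10·log₂(0.10) = 0.3322
−0.12·log₂(0.12) = 0.3671
−0.23·log₂(0.23) = 0.4877
−0.09·log₂(0.09) = 0.3127
−0.07·log₂(0.07) = 0.2686
−0.39·log₂(0.39) = 0.5298
Sum ≈ 2.2979 → 2.2979 bits.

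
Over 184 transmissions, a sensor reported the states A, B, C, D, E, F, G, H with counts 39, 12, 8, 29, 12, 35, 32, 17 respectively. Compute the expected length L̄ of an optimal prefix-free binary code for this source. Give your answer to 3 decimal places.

Probabilities are the counts divided by 184.
Repeatedly combine the two least-probable nodes; the expected code length is the sum of the merged weights.
merge 1/23 + 3/46 → 5/46
merge 3/46 + 17/184 → 29/184
merge 5/46 + 29/184 → 49/184
merge 29/184 + 4/23 → 61/184
merge 35/184 + 39/184 → 37/92
merge 49/184 + 61/184 → 55/92
merge 37/92 + 55/92 → 1
L = 5/46 + 29/184 + 49/184 + 61/184 + 37/92 + 55/92 + 1 = 527/184 ≈ 2.864 bits/symbol.

2.864 bits/symbol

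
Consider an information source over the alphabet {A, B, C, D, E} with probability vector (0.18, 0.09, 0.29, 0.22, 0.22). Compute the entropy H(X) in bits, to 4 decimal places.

H = −Σ pᵢ log₂ pᵢ.
−0.18·log₂(0.18) = 0.4453
−0.09·log₂(0.09) = 0.3127
−0.29·log₂(0.29) = 0.5179
−0.22·log₂(0.22) = 0.4806
−0.22·log₂(0.22) = 0.4806
Sum ≈ 2.2370 → 2.2370 bits.

2.2370 bits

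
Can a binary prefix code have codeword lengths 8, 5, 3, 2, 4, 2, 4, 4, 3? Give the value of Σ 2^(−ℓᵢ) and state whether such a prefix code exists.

0.97265625; yes

With common denominator 2^8 = 256: Σ 2^(−ℓᵢ) = 1/256 + 8/256 + 32/256 + 64/256 + 16/256 + 64/256 + 16/256 + 16/256 + 32/256 = 249/256 = 0.97265625.
Kraft's inequality requires Σ ≤ 1; here Σ = 0.97265625 ≤ 1, so such a prefix code exists.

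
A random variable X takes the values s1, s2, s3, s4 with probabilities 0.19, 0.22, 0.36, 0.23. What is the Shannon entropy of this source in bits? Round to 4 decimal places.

H = −Σ pᵢ log₂ pᵢ.
−0.19·log₂(0.19) = 0.4552
−0.22·log₂(0.22) = 0.4806
−0.36·log₂(0.36) = 0.5306
−0.23·log₂(0.23) = 0.4877
Sum ≈ 1.9541 → 1.9541 bits.

1.9541 bits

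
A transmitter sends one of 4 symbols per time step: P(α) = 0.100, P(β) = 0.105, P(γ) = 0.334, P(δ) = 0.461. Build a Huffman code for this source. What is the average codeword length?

Repeatedly combine the two least-probable nodes; the expected code length is the sum of the merged weights.
merge 1/10 + 21/200 → 41/200
merge 41/200 + 167/500 → 539/1000
merge 461/1000 + 539/1000 → 1
L = 41/200 + 539/1000 + 1 = 218/125 = 1.744 bits/symbol.

1.744 bits/symbol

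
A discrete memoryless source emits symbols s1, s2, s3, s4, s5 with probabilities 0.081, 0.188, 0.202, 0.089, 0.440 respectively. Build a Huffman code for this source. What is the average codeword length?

2.088 bits/symbol

Repeatedly combine the two least-probable nodes; the expected code length is the sum of the merged weights.
merge 81/1000 + 89/1000 → 17/100
merge 17/100 + 47/250 → 179/500
merge 101/500 + 179/500 → 14/25
merge 11/25 + 14/25 → 1
L = 17/100 + 179/500 + 14/25 + 1 = 261/125 = 2.088 bits/symbol.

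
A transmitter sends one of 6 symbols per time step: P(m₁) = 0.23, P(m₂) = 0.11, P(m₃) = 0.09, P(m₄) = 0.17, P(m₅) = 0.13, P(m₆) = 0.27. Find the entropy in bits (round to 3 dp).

2.478 bits

H = −Σ pᵢ log₂ pᵢ.
−0.23·log₂(0.23) = 0.4877
−0.11·log₂(0.11) = 0.3503
−0.09·log₂(0.09) = 0.3127
−0.17·log₂(0.17) = 0.4346
−0.13·log₂(0.13) = 0.3826
−0.27·log₂(0.27) = 0.5100
Sum ≈ 2.4779 → 2.478 bits.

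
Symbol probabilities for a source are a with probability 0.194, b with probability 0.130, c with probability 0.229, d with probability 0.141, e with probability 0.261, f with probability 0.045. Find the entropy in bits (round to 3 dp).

2.434 bits

H = −Σ pᵢ log₂ pᵢ.
−0.194·log₂(0.194) = 0.4590
−0.130·log₂(0.130) = 0.3826
−0.229·log₂(0.229) = 0.4870
−0.141·log₂(0.141) = 0.3985
−0.261·log₂(0.261) = 0.5058
−0.045·log₂(0.045) = 0.2013
Sum ≈ 2.4342 → 2.434 bits.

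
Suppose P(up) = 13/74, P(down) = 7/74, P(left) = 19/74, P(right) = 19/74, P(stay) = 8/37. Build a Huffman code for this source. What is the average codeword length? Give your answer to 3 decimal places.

2.270 bits/symbol

Repeatedly combine the two least-probable nodes; the expected code length is the sum of the merged weights.
merge 7/74 + 13/74 → 10/37
merge 8/37 + 19/74 → 35/74
merge 19/74 + 10/37 → 39/74
merge 35/74 + 39/74 → 1
L = 10/37 + 35/74 + 39/74 + 1 = 84/37 ≈ 2.270 bits/symbol.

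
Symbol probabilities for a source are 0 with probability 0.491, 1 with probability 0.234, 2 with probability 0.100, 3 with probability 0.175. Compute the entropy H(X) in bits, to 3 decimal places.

H = −Σ pᵢ log₂ pᵢ.
−0.491·log₂(0.491) = 0.5039
−0.234·log₂(0.234) = 0.4903
−0.100·log₂(0.100) = 0.3322
−0.175·log₂(0.175) = 0.4401
Sum ≈ 1.7664 → 1.766 bits.

1.766 bits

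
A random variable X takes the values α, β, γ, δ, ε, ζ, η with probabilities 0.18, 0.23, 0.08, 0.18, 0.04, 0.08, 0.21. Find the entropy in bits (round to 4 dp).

H = −Σ pᵢ log₂ pᵢ.
−0.18·log₂(0.18) = 0.4453
−0.23·log₂(0.23) = 0.4877
−0.08·log₂(0.08) = 0.2915
−0.18·log₂(0.18) = 0.4453
−0.04·log₂(0.04) = 0.1858
−0.08·log₂(0.08) = 0.2915
−0.21·log₂(0.21) = 0.4728
Sum ≈ 2.6199 → 2.6199 bits.

2.6199 bits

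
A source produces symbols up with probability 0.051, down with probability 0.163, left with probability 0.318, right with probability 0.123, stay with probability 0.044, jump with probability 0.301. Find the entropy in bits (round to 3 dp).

2.263 bits

H = −Σ pᵢ log₂ pᵢ.
−0.051·log₂(0.051) = 0.2190
−0.163·log₂(0.163) = 0.4266
−0.318·log₂(0.318) = 0.5256
−0.123·log₂(0.123) = 0.3719
−0.044·log₂(0.044) = 0.1983
−0.301·log₂(0.301) = 0.5214
Sum ≈ 2.2627 → 2.263 bits.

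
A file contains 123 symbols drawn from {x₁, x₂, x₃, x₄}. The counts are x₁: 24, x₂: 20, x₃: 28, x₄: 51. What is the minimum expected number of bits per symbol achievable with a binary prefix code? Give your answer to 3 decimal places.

Probabilities are the counts divided by 123.
Repeatedly combine the two least-probable nodes; the expected code length is the sum of the merged weights.
merge 20/123 + 8/41 → 44/123
merge 28/123 + 44/123 → 24/41
merge 17/41 + 24/41 → 1
L = 44/123 + 24/41 + 1 = 239/123 ≈ 1.943 bits/symbol.

1.943 bits/symbol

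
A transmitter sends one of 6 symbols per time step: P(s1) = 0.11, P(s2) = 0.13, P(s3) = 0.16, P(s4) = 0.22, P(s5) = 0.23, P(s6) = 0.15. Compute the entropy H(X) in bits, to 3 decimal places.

2.535 bits

H = −Σ pᵢ log₂ pᵢ.
−0.11·log₂(0.11) = 0.3503
−0.13·log₂(0.13) = 0.3826
−0.16·log₂(0.16) = 0.4230
−0.22·log₂(0.22) = 0.4806
−0.23·log₂(0.23) = 0.4877
−0.15·log₂(0.15) = 0.4105
Sum ≈ 2.5347 → 2.535 bits.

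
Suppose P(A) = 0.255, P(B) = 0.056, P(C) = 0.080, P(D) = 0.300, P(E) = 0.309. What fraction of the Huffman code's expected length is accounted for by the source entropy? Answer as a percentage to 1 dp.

Entropy H = −Σ p log₂ p ≈ 2.0717 bits.
Huffman merges: 7/125+2/25→17/125; 17/125+51/200→391/1000; 3/10+309/1000→609/1000; 391/1000+609/1000→1. L = 267/125 ≈ 2.1360.
Efficiency = H/L = 2.0717/2.1360 = 97.0%.

97.0%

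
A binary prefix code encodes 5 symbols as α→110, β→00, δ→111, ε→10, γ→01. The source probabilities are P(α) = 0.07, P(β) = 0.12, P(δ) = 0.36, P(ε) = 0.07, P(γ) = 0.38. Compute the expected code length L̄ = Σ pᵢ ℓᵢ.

2.43 bits/symbol

L̄ = Σ pᵢ·ℓᵢ = 0.07·3 + 0.12·2 + 0.36·3 + 0.07·2 + 0.38·2 = 2.43 bits/symbol.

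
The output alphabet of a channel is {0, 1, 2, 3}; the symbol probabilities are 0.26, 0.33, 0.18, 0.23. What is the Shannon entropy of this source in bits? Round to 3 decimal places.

H = −Σ pᵢ log₂ pᵢ.
−0.26·log₂(0.26) = 0.5053
−0.33·log₂(0.33) = 0.5278
−0.18·log₂(0.18) = 0.4453
−0.23·log₂(0.23) = 0.4877
Sum ≈ 1.9661 → 1.966 bits.

1.966 bits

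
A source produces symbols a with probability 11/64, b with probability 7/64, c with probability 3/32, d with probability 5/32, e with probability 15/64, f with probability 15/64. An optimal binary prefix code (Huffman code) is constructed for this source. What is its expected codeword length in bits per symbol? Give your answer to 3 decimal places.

Repeatedly combine the two least-probable nodes; the expected code length is the sum of the merged weights.
merge 3/32 + 7/64 → 13/64
merge 5/32 + 11/64 → 21/64
merge 13/64 + 15/64 → 7/16
merge 15/64 + 21/64 → 9/16
merge 7/16 + 9/16 → 1
L = 13/64 + 21/64 + 7/16 + 9/16 + 1 = 81/32 ≈ 2.531 bits/symbol.

2.531 bits/symbol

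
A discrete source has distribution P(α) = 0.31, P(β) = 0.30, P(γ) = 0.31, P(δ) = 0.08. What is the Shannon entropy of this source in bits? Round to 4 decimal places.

1.8602 bits

H = −Σ pᵢ log₂ pᵢ.
−0.31·log₂(0.31) = 0.5238
−0.30·log₂(0.30) = 0.5211
−0.31·log₂(0.31) = 0.5238
−0.08·log₂(0.08) = 0.2915
Sum ≈ 1.8602 → 1.8602 bits.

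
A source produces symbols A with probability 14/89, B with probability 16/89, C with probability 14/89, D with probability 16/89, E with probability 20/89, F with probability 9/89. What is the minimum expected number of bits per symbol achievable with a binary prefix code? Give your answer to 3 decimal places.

Repeatedly combine the two least-probable nodes; the expected code length is the sum of the merged weights.
merge 9/89 + 14/89 → 23/89
merge 14/89 + 16/89 → 30/89
merge 16/89 + 20/89 → 36/89
merge 23/89 + 30/89 → 53/89
merge 36/89 + 53/89 → 1
L = 23/89 + 30/89 + 36/89 + 53/89 + 1 = 231/89 ≈ 2.596 bits/symbol.

2.596 bits/symbol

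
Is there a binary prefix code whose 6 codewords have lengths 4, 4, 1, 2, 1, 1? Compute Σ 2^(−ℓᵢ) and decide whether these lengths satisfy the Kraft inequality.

1.875; no

With common denominator 2^4 = 16: Σ 2^(−ℓᵢ) = 1/16 + 1/16 + 8/16 + 4/16 + 8/16 + 8/16 = 30/16 = 1.875.
Kraft's inequality requires Σ ≤ 1; here Σ = 1.875 > 1, so no such prefix code exists.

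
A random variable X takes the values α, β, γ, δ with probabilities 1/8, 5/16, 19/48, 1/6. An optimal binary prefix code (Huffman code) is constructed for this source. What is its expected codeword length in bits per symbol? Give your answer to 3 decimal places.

Repeatedly combine the two least-probable nodes; the expected code length is the sum of the merged weights.
merge 1/8 + 1/6 → 7/24
merge 7/24 + 5/16 → 29/48
merge 19/48 + 29/48 → 1
L = 7/24 + 29/48 + 1 = 91/48 ≈ 1.896 bits/symbol.

1.896 bits/symbol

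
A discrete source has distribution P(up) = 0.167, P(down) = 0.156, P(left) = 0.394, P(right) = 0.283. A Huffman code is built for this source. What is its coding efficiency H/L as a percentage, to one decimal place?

Entropy H = −Σ p log₂ p ≈ 1.8942 bits.
Huffman merges: 39/250+167/1000→323/1000; 283/1000+323/1000→303/500; 197/500+303/500→1. L = 1929/1000 ≈ 1.9290.
Efficiency = H/L = 1.8942/1.9290 = 98.2%.

98.2%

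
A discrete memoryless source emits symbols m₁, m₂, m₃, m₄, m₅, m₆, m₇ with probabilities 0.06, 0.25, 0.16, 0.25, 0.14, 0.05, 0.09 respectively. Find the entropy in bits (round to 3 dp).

2.592 bits

H = −Σ pᵢ log₂ pᵢ.
−0.06·log₂(0.06) = 0.2435
−0.25·log₂(0.25) = 0.5000
−0.16·log₂(0.16) = 0.4230
−0.25·log₂(0.25) = 0.5000
−0.14·log₂(0.14) = 0.3971
−0.05·log₂(0.05) = 0.2161
−0.09·log₂(0.09) = 0.3127
Sum ≈ 2.5924 → 2.592 bits.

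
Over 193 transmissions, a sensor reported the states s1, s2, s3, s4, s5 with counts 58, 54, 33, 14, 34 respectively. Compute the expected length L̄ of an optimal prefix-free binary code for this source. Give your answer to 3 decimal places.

Probabilities are the counts divided by 193.
Repeatedly combine the two least-probable nodes; the expected code length is the sum of the merged weights.
merge 14/193 + 33/193 → 47/193
merge 34/193 + 47/193 → 81/193
merge 54/193 + 58/193 → 112/193
merge 81/193 + 112/193 → 1
L = 47/193 + 81/193 + 112/193 + 1 = 433/193 ≈ 2.244 bits/symbol.

2.244 bits/symbol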